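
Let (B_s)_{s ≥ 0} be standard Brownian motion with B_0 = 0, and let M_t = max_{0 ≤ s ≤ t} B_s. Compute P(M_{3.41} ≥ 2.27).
P(M_{3.41} ≥ 2.27) = 2·P(B_{3.41} ≥ 2.27) = 2(1 − Φ(2.27/√3.41)) ≈ 0.2190

By the reflection principle for Brownian motion, P(M_t ≥ a) = 2 · P(B_t ≥ a) for a ≥ 0. Since B_t ~ N(0, t), P(B_t ≥ 2.27) = 1 − Φ(2.27/√t) = 1 − Φ(2.27/√3.41) = 1 − Φ(1.2293). So
  P(M_{3.41} ≥ 2.27) = 2(1 − Φ(1.2293)) ≈ 0.2190.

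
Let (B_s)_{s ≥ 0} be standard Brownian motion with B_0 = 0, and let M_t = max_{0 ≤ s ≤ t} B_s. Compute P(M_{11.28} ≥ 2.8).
P(M_{11.28} ≥ 2.8) = 2·P(B_{11.28} ≥ 2.8) = 2(1 − Φ(2.8/√11.28)) ≈ 0.4045

By the reflection principle for Brownian motion, P(M_t ≥ a) = 2 · P(B_t ≥ a) for a ≥ 0. Since B_t ~ N(0, t), P(B_t ≥ 2.8) = 1 − Φ(2.8/√t) = 1 − Φ(2.8/√11.28) = 1 − Φ(0.8337). So
  P(M_{11.28} ≥ 2.8) = 2(1 − Φ(0.8337)) ≈ 0.4045.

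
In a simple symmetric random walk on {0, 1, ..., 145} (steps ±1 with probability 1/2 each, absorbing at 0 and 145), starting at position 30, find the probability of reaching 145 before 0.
P(hit 145 before 0) = 30/145 = 6/29

Let u_k = P(hit 145 before 0 | start at k). Then u_0 = 0, u_145 = 1, and u_k = u_{k-1}/2 + u_{k+1}/2 for 1 ≤ k ≤ 144. This harmonic recurrence is solved by u_k = k/145, giving u_30 = 30/145 = 6/29.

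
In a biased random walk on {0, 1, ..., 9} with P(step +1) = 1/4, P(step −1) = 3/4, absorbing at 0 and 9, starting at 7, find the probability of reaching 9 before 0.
P(hit 9 before 0) = (1 − (3)^7) / (1 − (3)^9) = 1093/9841

Let u_k denote P(reach 9 before 0 | start at k). Boundary: u_0 = 0, u_9 = 1. Recurrence: u_k = 1/4·u_{k+1} + 3/4·u_{k-1} for 1 ≤ k ≤ 8. Try u_k = A + B·r^k with r = q/p = (3/4)/(1/4) = 3. Substitution satisfies the recurrence; boundary conditions give:
  u_k = (1 − r^k) / (1 − r^N) = (1 − (3)^7) / (1 − (3)^9) = 1093/9841.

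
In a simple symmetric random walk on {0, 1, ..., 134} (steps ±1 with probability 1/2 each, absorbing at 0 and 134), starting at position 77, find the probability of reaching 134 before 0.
P(hit 134 before 0) = 77/134

Let u_k = P(hit 134 before 0 | start at k). Then u_0 = 0, u_134 = 1, and u_k = u_{k-1}/2 + u_{k+1}/2 for 1 ≤ k ≤ 133. This harmonic recurrence is solved by u_k = k/134, giving u_77 = 77/134.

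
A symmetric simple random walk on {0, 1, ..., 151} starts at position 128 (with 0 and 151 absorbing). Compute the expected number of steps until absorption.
E[τ | X_0 = 128] = 2944

Let v_k = E[τ | X_0 = k]. Boundary: v_0 = v_151 = 0. Recurrence: v_k = 1 + (v_{k-1} + v_{k+1})/2 for 1 ≤ k ≤ 150. The particular solution to v_k − (v_{k-1} + v_{k+1})/2 = 1 is v_k = −k^2. Adding homogeneous solution A + B k and matching boundaries gives v_k = k (151 − k). Substituting k = 128: v_128 = 128 · 23 = 2944.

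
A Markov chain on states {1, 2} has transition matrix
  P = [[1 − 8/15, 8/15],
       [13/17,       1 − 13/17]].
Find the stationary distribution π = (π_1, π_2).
π_1 = 195/331, π_2 = 136/331

Solve πP = π with π_1 + π_2 = 1. From πP = π: π_1 · (1 − 8/15) + π_2 · 13/17 = π_1 ⇒ π_2 · 13/17 = π_1 · 8/15 ⇒ π_2/π_1 = (8/15)/(13/17) = 136/195. Together with π_1 + π_2 = 1:
  π_1 = (13/17)/(8/15 + 13/17) = (13/17)/(331/255) = 195/331,
  π_2 = (8/15)/(8/15 + 13/17) = (8/15)/(331/255) = 136/331.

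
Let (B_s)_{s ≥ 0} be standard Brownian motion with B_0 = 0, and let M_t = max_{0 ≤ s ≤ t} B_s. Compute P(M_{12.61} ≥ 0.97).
P(M_{12.61} ≥ 0.97) = 2·P(B_{12.61} ≥ 0.97) = 2(1 − Φ(0.97/√12.61)) ≈ 0.7847

By the reflection principle for Brownian motion, P(M_t ≥ a) = 2 · P(B_t ≥ a) for a ≥ 0. Since B_t ~ N(0, t), P(B_t ≥ 0.97) = 1 − Φ(0.97/√t) = 1 − Φ(0.97/√12.61) = 1 − Φ(0.2732). So
  P(M_{12.61} ≥ 0.97) = 2(1 − Φ(0.2732)) ≈ 0.7847.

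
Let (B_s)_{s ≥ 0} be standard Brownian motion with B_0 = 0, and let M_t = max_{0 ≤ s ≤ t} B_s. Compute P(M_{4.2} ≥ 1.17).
P(M_{4.2} ≥ 1.17) = 2·P(B_{4.2} ≥ 1.17) = 2(1 − Φ(1.17/√4.2)) ≈ 0.5681

By the reflection principle for Brownian motion, P(M_t ≥ a) = 2 · P(B_t ≥ a) for a ≥ 0. Since B_t ~ N(0, t), P(B_t ≥ 1.17) = 1 − Φ(1.17/√t) = 1 − Φ(1.17/√4.2) = 1 − Φ(0.5709). So
  P(M_{4.2} ≥ 1.17) = 2(1 − Φ(0.5709)) ≈ 0.5681.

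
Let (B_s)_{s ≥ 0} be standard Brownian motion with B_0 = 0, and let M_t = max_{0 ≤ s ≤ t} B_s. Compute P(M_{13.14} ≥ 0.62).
P(M_{13.14} ≥ 0.62) = 2·P(B_{13.14} ≥ 0.62) = 2(1 − Φ(0.62/√13.14)) ≈ 0.8642

By the reflection principle for Brownian motion, P(M_t ≥ a) = 2 · P(B_t ≥ a) for a ≥ 0. Since B_t ~ N(0, t), P(B_t ≥ 0.62) = 1 − Φ(0.62/√t) = 1 − Φ(0.62/√13.14) = 1 − Φ(0.1710). So
  P(M_{13.14} ≥ 0.62) = 2(1 − Φ(0.1710)) ≈ 0.8642.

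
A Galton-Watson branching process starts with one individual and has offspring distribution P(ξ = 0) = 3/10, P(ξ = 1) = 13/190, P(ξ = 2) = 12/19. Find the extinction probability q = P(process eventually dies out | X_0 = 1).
q = 19/40

The pgf is f(s) = 3/10 + 13/190·s + 12/19·s². The extinction probability q is the smallest fixed point of f in [0, 1]. Setting s = f(s):
  12/19·s² + (13/190 − 1)·s + 3/10 = 0
  12/19·s² − (3/10 + 12/19)·s + 3/10 = 0
which factors as (s − 1)·(12/19·s − 3/10) = 0, giving roots s = 1 and s = (3/10)/(12/19) = 19/40.
Mean offspring μ = 13/190 + 2·12/19 = 253/190 > 1 (supercritical), so q < 1. The extinction probability is the smaller root: q = (3/10)/(12/19) = 19/40.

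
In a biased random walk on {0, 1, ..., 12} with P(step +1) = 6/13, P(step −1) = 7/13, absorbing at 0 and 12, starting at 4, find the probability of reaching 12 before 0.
P(hit 12 before 0) = (1 − (7/6)^4) / (1 − (7/6)^12) = 1679616/10556113

Let u_k denote P(reach 12 before 0 | start at k). Boundary: u_0 = 0, u_12 = 1. Recurrence: u_k = 6/13·u_{k+1} + 7/13·u_{k-1} for 1 ≤ k ≤ 11. Try u_k = A + B·r^k with r = q/p = (7/13)/(6/13) = 7/6. Substitution satisfies the recurrence; boundary conditions give:
  u_k = (1 − r^k) / (1 − r^N) = (1 − (7/6)^4) / (1 − (7/6)^12) = 1679616/10556113.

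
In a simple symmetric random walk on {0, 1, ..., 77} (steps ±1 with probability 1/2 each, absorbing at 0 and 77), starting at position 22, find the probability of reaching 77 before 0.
P(hit 77 before 0) = 22/77 = 2/7

Let u_k = P(hit 77 before 0 | start at k). Then u_0 = 0, u_77 = 1, and u_k = u_{k-1}/2 + u_{k+1}/2 for 1 ≤ k ≤ 76. This harmonic recurrence is solved by u_k = k/77, giving u_22 = 22/77 = 2/7.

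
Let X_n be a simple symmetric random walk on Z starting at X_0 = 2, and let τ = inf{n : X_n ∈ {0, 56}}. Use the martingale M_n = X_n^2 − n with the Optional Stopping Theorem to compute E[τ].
E[τ] = 108

M_n = X_n^2 − n is a martingale (since E[X_{n+1}^2 | F_n] = X_n^2 + 1). By OST (τ has finite mean in a bounded region), E[M_τ] = E[M_0] = X_0^2 − 0 = 2^2 = 4. Also E[M_τ] = E[X_τ^2] − E[τ]. The walk exits at 0 or 56, with P(hit 56 first) = 2/56, so E[X_τ^2] = 56^2 · 2/56 + 0 = 112. Thus E[τ] = E[X_τ^2] − E[M_τ] = 112 − 4 = 108 = 2(56 − 2) = 108.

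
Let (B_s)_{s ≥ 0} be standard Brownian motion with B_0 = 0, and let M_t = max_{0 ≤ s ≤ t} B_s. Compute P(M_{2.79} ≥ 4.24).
P(M_{2.79} ≥ 4.24) = 2·P(B_{2.79} ≥ 4.24) = 2(1 − Φ(4.24/√2.79)) ≈ 0.0111

By the reflection principle for Brownian motion, P(M_t ≥ a) = 2 · P(B_t ≥ a) for a ≥ 0. Since B_t ~ N(0, t), P(B_t ≥ 4.24) = 1 − Φ(4.24/√t) = 1 − Φ(4.24/√2.79) = 1 − Φ(2.5384). So
  P(M_{2.79} ≥ 4.24) = 2(1 − Φ(2.5384)) ≈ 0.0111.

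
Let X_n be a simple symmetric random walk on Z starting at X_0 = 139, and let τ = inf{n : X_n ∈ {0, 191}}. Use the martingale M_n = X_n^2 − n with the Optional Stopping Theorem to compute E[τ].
E[τ] = 7228

M_n = X_n^2 − n is a martingale (since E[X_{n+1}^2 | F_n] = X_n^2 + 1). By OST (τ has finite mean in a bounded region), E[M_τ] = E[M_0] = X_0^2 − 0 = 139^2 = 19321. Also E[M_τ] = E[X_τ^2] − E[τ]. The walk exits at 0 or 191, with P(hit 191 first) = 139/191, so E[X_τ^2] = 191^2 · 139/191 + 0 = 26549. Thus E[τ] = E[X_τ^2] − E[M_τ] = 26549 − 19321 = 7228 = 139(191 − 139) = 7228.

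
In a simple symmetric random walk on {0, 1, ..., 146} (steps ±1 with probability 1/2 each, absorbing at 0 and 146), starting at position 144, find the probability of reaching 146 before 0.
P(hit 146 before 0) = 144/146 = 72/73

Let u_k = P(hit 146 before 0 | start at k). Then u_0 = 0, u_146 = 1, and u_k = u_{k-1}/2 + u_{k+1}/2 for 1 ≤ k ≤ 145. This harmonic recurrence is solved by u_k = k/146, giving u_144 = 144/146 = 72/73.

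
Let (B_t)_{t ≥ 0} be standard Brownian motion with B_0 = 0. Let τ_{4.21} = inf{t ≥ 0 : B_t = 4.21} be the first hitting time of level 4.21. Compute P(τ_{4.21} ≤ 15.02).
P(τ_{4.21} ≤ 15.02) = 2(1 − Φ(4.21/√15.02)) = 2(1 − Φ(1.0863)) ≈ 0.2773

By the reflection principle for standard BM, P(τ_b ≤ t) = 2 · P(B_t ≥ b). Since B_t ~ N(0, t), P(B_t ≥ 4.21) = 1 − Φ(4.21/√t) = 1 − Φ(4.21/√15.02) = 1 − Φ(1.0863) ≈ 0.13867. Doubling: P(τ_{4.21} ≤ 15.02) ≈ 2 · 0.13867 = 0.27734 ≈ 0.2773.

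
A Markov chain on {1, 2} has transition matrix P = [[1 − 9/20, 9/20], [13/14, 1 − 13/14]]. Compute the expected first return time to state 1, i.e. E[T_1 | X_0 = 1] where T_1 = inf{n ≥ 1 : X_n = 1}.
E[T_1 | X_0 = 1] = 1/π_1 = 193/130

For an irreducible recurrent Markov chain with stationary distribution π, E[T_i | X_0 = i] = 1/π_i (Kac's formula). Here π_1 = (13/14)/(9/20 + 13/14) = (13/14)/(193/140) = 130/193, so E[T_1 | X_0 = 1] = 1/π_1 = (9/20 + 13/14)/(13/14) = (193/140)/(13/14) = 193/130.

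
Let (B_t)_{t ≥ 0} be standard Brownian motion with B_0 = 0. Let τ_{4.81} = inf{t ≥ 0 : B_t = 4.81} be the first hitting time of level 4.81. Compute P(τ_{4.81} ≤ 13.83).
P(τ_{4.81} ≤ 13.83) = 2(1 − Φ(4.81/√13.83)) = 2(1 − Φ(1.2934)) ≈ 0.1959

By the reflection principle for standard BM, P(τ_b ≤ t) = 2 · P(B_t ≥ b). Since B_t ~ N(0, t), P(B_t ≥ 4.81) = 1 − Φ(4.81/√t) = 1 − Φ(4.81/√13.83) = 1 − Φ(1.2934) ≈ 0.09794. Doubling: P(τ_{4.81} ≤ 13.83) ≈ 2 · 0.09794 = 0.19588 ≈ 0.1959.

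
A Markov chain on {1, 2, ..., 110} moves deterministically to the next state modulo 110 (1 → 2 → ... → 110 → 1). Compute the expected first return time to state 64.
E[T_64 | X_0 = 64] = 110

The chain cycles deterministically, so starting at state 64 it returns in exactly 110 steps. Equivalently, the stationary distribution is uniform π_j = 1/110 for every state j, so by Kac's formula E[T_64] = 1/π_64 = 110.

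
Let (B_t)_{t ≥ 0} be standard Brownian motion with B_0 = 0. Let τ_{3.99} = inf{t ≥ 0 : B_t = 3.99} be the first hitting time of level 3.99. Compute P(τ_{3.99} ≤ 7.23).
P(τ_{3.99} ≤ 7.23) = 2(1 − Φ(3.99/√7.23)) = 2(1 − Φ(1.4839)) ≈ 0.1378

By the reflection principle for standard BM, P(τ_b ≤ t) = 2 · P(B_t ≥ b). Since B_t ~ N(0, t), P(B_t ≥ 3.99) = 1 − Φ(3.99/√t) = 1 − Φ(3.99/√7.23) = 1 − Φ(1.4839) ≈ 0.06892. Doubling: P(τ_{3.99} ≤ 7.23) ≈ 2 · 0.06892 = 0.13784 ≈ 0.1378.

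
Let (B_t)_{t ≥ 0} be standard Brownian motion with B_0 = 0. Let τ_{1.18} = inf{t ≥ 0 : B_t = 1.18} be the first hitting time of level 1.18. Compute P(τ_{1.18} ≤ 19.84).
P(τ_{1.18} ≤ 19.84) = 2(1 − Φ(1.18/√19.84)) = 2(1 − Φ(0.2649)) ≈ 0.7911

By the reflection principle for standard BM, P(τ_b ≤ t) = 2 · P(B_t ≥ b). Since B_t ~ N(0, t), P(B_t ≥ 1.18) = 1 − Φ(1.18/√t) = 1 − Φ(1.18/√19.84) = 1 − Φ(0.2649) ≈ 0.39554. Doubling: P(τ_{1.18} ≤ 19.84) ≈ 2 · 0.39554 = 0.79108 ≈ 0.7911.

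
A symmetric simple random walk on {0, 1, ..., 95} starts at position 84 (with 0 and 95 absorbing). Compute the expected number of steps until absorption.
E[τ | X_0 = 84] = 924

Let v_k = E[τ | X_0 = k]. Boundary: v_0 = v_95 = 0. Recurrence: v_k = 1 + (v_{k-1} + v_{k+1})/2 for 1 ≤ k ≤ 94. The particular solution to v_k − (v_{k-1} + v_{k+1})/2 = 1 is v_k = −k^2. Adding homogeneous solution A + B k and matching boundaries gives v_k = k (95 − k). Substituting k = 84: v_84 = 84 · 11 = 924.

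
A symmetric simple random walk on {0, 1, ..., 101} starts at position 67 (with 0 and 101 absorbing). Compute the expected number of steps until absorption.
E[τ | X_0 = 67] = 2278

Let v_k = E[τ | X_0 = k]. Boundary: v_0 = v_101 = 0. Recurrence: v_k = 1 + (v_{k-1} + v_{k+1})/2 for 1 ≤ k ≤ 100. The particular solution to v_k − (v_{k-1} + v_{k+1})/2 = 1 is v_k = −k^2. Adding homogeneous solution A + B k and matching boundaries gives v_k = k (101 − k). Substituting k = 67: v_67 = 67 · 34 = 2278.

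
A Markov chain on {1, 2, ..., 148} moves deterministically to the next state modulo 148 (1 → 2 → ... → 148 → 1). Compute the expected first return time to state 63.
E[T_63 | X_0 = 63] = 148

The chain cycles deterministically, so starting at state 63 it returns in exactly 148 steps. Equivalently, the stationary distribution is uniform π_j = 1/148 for every state j, so by Kac's formula E[T_63] = 1/π_63 = 148.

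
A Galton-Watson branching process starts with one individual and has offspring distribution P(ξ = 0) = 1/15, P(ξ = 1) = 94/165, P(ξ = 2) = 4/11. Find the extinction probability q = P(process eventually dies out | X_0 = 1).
q = 11/60

The pgf is f(s) = 1/15 + 94/165·s + 4/11·s². The extinction probability q is the smallest fixed point of f in [0, 1]. Setting s = f(s):
  4/11·s² + (94/165 − 1)·s + 1/15 = 0
  4/11·s² − (1/15 + 4/11)·s + 1/15 = 0
which factors as (s − 1)·(4/11·s − 1/15) = 0, giving roots s = 1 and s = (1/15)/(4/11) = 11/60.
Mean offspring μ = 94/165 + 2·4/11 = 214/165 > 1 (supercritical), so q < 1. The extinction probability is the smaller root: q = (1/15)/(4/11) = 11/60.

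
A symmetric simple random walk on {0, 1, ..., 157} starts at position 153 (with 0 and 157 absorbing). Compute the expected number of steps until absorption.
E[τ | X_0 = 153] = 612

Let v_k = E[τ | X_0 = k]. Boundary: v_0 = v_157 = 0. Recurrence: v_k = 1 + (v_{k-1} + v_{k+1})/2 for 1 ≤ k ≤ 156. The particular solution to v_k − (v_{k-1} + v_{k+1})/2 = 1 is v_k = −k^2. Adding homogeneous solution A + B k and matching boundaries gives v_k = k (157 − k). Substituting k = 153: v_153 = 153 · 4 = 612.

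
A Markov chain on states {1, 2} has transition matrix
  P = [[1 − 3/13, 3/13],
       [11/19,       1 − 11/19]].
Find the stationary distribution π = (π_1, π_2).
π_1 = 143/200, π_2 = 57/200

Solve πP = π with π_1 + π_2 = 1. From πP = π: π_1 · (1 − 3/13) + π_2 · 11/19 = π_1 ⇒ π_2 · 11/19 = π_1 · 3/13 ⇒ π_2/π_1 = (3/13)/(11/19) = 57/143. Together with π_1 + π_2 = 1:
  π_1 = (11/19)/(3/13 + 11/19) = (11/19)/(200/247) = 143/200,
  π_2 = (3/13)/(3/13 + 11/19) = (3/13)/(200/247) = 57/200.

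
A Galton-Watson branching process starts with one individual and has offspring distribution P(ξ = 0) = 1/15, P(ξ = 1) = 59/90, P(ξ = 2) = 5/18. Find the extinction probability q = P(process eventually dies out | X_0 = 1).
q = 6/25

The pgf is f(s) = 1/15 + 59/90·s + 5/18·s². The extinction probability q is the smallest fixed point of f in [0, 1]. Setting s = f(s):
  5/18·s² + (59/90 − 1)·s + 1/15 = 0
  5/18·s² − (1/15 + 5/18)·s + 1/15 = 0
which factors as (s − 1)·(5/18·s − 1/15) = 0, giving roots s = 1 and s = (1/15)/(5/18) = 6/25.
Mean offspring μ = 59/90 + 2·5/18 = 109/90 > 1 (supercritical), so q < 1. The extinction probability is the smaller root: q = (1/15)/(5/18) = 6/25.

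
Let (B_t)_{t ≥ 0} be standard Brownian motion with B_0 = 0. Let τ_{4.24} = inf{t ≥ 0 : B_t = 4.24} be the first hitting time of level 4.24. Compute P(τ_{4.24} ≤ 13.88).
P(τ_{4.24} ≤ 13.88) = 2(1 − Φ(4.24/√13.88)) = 2(1 − Φ(1.1381)) ≈ 0.2551

By the reflection principle for standard BM, P(τ_b ≤ t) = 2 · P(B_t ≥ b). Since B_t ~ N(0, t), P(B_t ≥ 4.24) = 1 − Φ(4.24/√t) = 1 − Φ(4.24/√13.88) = 1 − Φ(1.1381) ≈ 0.12754. Doubling: P(τ_{4.24} ≤ 13.88) ≈ 2 · 0.12754 = 0.25508 ≈ 0.2551.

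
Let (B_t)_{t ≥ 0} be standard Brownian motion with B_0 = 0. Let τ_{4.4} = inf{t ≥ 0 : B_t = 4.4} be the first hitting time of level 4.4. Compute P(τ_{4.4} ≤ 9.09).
P(τ_{4.4} ≤ 9.09) = 2(1 − Φ(4.4/√9.09)) = 2(1 − Φ(1.4594)) ≈ 0.1445

By the reflection principle for standard BM, P(τ_b ≤ t) = 2 · P(B_t ≥ b). Since B_t ~ N(0, t), P(B_t ≥ 4.4) = 1 − Φ(4.4/√t) = 1 − Φ(4.4/√9.09) = 1 − Φ(1.4594) ≈ 0.07223. Doubling: P(τ_{4.4} ≤ 9.09) ≈ 2 · 0.07223 = 0.14446 ≈ 0.1445.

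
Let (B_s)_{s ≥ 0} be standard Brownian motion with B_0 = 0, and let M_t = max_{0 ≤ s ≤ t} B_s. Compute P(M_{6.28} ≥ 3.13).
P(M_{6.28} ≥ 3.13) = 2·P(B_{6.28} ≥ 3.13) = 2(1 − Φ(3.13/√6.28)) ≈ 0.2117

By the reflection principle for Brownian motion, P(M_t ≥ a) = 2 · P(B_t ≥ a) for a ≥ 0. Since B_t ~ N(0, t), P(B_t ≥ 3.13) = 1 − Φ(3.13/√t) = 1 − Φ(3.13/√6.28) = 1 − Φ(1.2490). So
  P(M_{6.28} ≥ 3.13) = 2(1 − Φ(1.2490)) ≈ 0.2117.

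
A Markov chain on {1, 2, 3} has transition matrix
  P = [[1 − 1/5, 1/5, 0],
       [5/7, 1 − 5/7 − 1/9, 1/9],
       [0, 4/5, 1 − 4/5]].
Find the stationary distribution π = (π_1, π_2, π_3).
π = (900/1187, 252/1187, 35/1187)

This is a birth-death chain on three states, which satisfies detailed balance: π_1 · P_{12} = π_2 · P_{21} and π_2 · P_{23} = π_3 · P_{32}.
From π_1 · 1/5 = π_2 · 5/7: π_2/π_1 = (1/5)/(5/7) = 7/25.
From π_2 · 1/9 = π_3 · 4/5: π_3/π_2 = (1/9)/(4/5) = 5/36.
Take π_1 proportional to 1; then unnormalized π = (1, 7/25, 7/180). Normalize by dividing by the sum 1187/900:
  π = (900/1187, 252/1187, 35/1187).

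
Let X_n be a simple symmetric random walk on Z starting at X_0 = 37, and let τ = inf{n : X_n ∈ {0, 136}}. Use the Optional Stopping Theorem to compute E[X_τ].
E[X_τ] = 37

X_n is a martingale and τ is a bounded-mean stopping time (indeed τ is finite a.s. with bounded expectation since the walk is in a bounded region). By the OST, E[X_τ] = E[X_0] = 37. Equivalently: E[X_τ] = 136 · P(hit 136 first) + 0 · P(hit 0 first) = 136 · (37/136) = 37.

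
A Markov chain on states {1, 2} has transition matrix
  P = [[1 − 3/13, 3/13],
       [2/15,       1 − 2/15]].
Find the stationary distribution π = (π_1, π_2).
π_1 = 26/71, π_2 = 45/71

Solve πP = π with π_1 + π_2 = 1. From πP = π: π_1 · (1 − 3/13) + π_2 · 2/15 = π_1 ⇒ π_2 · 2/15 = π_1 · 3/13 ⇒ π_2/π_1 = (3/13)/(2/15) = 45/26. Together with π_1 + π_2 = 1:
  π_1 = (2/15)/(3/13 + 2/15) = (2/15)/(71/195) = 26/71,
  π_2 = (3/13)/(3/13 + 2/15) = (3/13)/(71/195) = 45/71.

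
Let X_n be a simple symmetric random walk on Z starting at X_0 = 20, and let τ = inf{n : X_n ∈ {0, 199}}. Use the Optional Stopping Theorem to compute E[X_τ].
E[X_τ] = 20

X_n is a martingale and τ is a bounded-mean stopping time (indeed τ is finite a.s. with bounded expectation since the walk is in a bounded region). By the OST, E[X_τ] = E[X_0] = 20. Equivalently: E[X_τ] = 199 · P(hit 199 first) + 0 · P(hit 0 first) = 199 · (20/199) = 20.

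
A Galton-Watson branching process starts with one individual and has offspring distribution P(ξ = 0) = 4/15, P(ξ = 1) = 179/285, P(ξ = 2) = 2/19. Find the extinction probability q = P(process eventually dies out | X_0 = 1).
q = 1

Mean offspring μ = 0·4/15 + 1·179/285 + 2·2/19 = 239/285 ≤ 1. For μ ≤ 1 with offspring not concentrated at 1, the Galton-Watson process goes extinct almost surely, so q = 1.
(Algebraic check: The pgf is f(s) = 4/15 + 179/285·s + 2/19·s². The extinction probability q is the smallest fixed point of f in [0, 1]. Setting s = f(s):
  2/19·s² + (179/285 − 1)·s + 4/15 = 0
  2/19·s² − (4/15 + 2/19)·s + 4/15 = 0
which factors as (s − 1)·(2/19·s − 4/15) = 0, giving roots s = 1 and s = (4/15)/(2/19) = 38/15. Since 38/15 ≥ 1, the smallest root in [0, 1] is s = 1.)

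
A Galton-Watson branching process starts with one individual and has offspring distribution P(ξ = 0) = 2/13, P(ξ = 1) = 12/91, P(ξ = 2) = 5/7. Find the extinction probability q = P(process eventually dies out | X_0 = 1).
q = 14/65

The pgf is f(s) = 2/13 + 12/91·s + 5/7·s². The extinction probability q is the smallest fixed point of f in [0, 1]. Setting s = f(s):
  5/7·s² + (12/91 − 1)·s + 2/13 = 0
  5/7·s² − (2/13 + 5/7)·s + 2/13 = 0
which factors as (s − 1)·(5/7·s − 2/13) = 0, giving roots s = 1 and s = (2/13)/(5/7) = 14/65.
Mean offspring μ = 12/91 + 2·5/7 = 142/91 > 1 (supercritical), so q < 1. The extinction probability is the smaller root: q = (2/13)/(5/7) = 14/65.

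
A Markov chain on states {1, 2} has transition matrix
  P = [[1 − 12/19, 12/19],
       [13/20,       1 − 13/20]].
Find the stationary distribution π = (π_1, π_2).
π_1 = 247/487, π_2 = 240/487

Solve πP = π with π_1 + π_2 = 1. From πP = π: π_1 · (1 − 12/19) + π_2 · 13/20 = π_1 ⇒ π_2 · 13/20 = π_1 · 12/19 ⇒ π_2/π_1 = (12/19)/(13/20) = 240/247. Together with π_1 + π_2 = 1:
  π_1 = (13/20)/(12/19 + 13/20) = (13/20)/(487/380) = 247/487,
  π_2 = (12/19)/(12/19 + 13/20) = (12/19)/(487/380) = 240/487.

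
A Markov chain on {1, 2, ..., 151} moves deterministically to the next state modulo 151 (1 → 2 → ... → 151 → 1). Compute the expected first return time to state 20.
E[T_20 | X_0 = 20] = 151

The chain cycles deterministically, so starting at state 20 it returns in exactly 151 steps. Equivalently, the stationary distribution is uniform π_j = 1/151 for every state j, so by Kac's formula E[T_20] = 1/π_20 = 151.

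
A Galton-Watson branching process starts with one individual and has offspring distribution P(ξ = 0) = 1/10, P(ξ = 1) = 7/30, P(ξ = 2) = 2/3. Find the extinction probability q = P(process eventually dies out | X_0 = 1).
q = 3/20

The pgf is f(s) = 1/10 + 7/30·s + 2/3·s². The extinction probability q is the smallest fixed point of f in [0, 1]. Setting s = f(s):
  2/3·s² + (7/30 − 1)·s + 1/10 = 0
  2/3·s² − (1/10 + 2/3)·s + 1/10 = 0
which factors as (s − 1)·(2/3·s − 1/10) = 0, giving roots s = 1 and s = (1/10)/(2/3) = 3/20.
Mean offspring μ = 7/30 + 2·2/3 = 47/30 > 1 (supercritical), so q < 1. The extinction probability is the smaller root: q = (1/10)/(2/3) = 3/20.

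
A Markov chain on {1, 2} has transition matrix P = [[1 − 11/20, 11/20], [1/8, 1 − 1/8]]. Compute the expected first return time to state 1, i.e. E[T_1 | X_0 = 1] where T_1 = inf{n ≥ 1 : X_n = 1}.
E[T_1 | X_0 = 1] = 1/π_1 = 27/5

For an irreducible recurrent Markov chain with stationary distribution π, E[T_i | X_0 = i] = 1/π_i (Kac's formula). Here π_1 = (1/8)/(11/20 + 1/8) = (1/8)/(27/40) = 5/27, so E[T_1 | X_0 = 1] = 1/π_1 = (11/20 + 1/8)/(1/8) = (27/40)/(1/8) = 27/5.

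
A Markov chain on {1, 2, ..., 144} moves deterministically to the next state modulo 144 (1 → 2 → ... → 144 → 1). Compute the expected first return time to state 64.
E[T_64 | X_0 = 64] = 144

The chain cycles deterministically, so starting at state 64 it returns in exactly 144 steps. Equivalently, the stationary distribution is uniform π_j = 1/144 for every state j, so by Kac's formula E[T_64] = 1/π_64 = 144.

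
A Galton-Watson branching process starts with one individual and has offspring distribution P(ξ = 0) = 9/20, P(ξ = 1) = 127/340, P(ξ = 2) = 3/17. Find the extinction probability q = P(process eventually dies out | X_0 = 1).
q = 1

Mean offspring μ = 0·9/20 + 1·127/340 + 2·3/17 = 247/340 ≤ 1. For μ ≤ 1 with offspring not concentrated at 1, the Galton-Watson process goes extinct almost surely, so q = 1.
(Algebraic check: The pgf is f(s) = 9/20 + 127/340·s + 3/17·s². The extinction probability q is the smallest fixed point of f in [0, 1]. Setting s = f(s):
  3/17·s² + (127/340 − 1)·s + 9/20 = 0
  3/17·s² − (9/20 + 3/17)·s + 9/20 = 0
which factors as (s − 1)·(3/17·s − 9/20) = 0, giving roots s = 1 and s = (9/20)/(3/17) = 51/20. Since 51/20 ≥ 1, the smallest root in [0, 1] is s = 1.)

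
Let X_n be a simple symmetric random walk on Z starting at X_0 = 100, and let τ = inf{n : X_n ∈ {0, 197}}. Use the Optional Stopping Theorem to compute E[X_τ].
E[X_τ] = 100

X_n is a martingale and τ is a bounded-mean stopping time (indeed τ is finite a.s. with bounded expectation since the walk is in a bounded region). By the OST, E[X_τ] = E[X_0] = 100. Equivalently: E[X_τ] = 197 · P(hit 197 first) + 0 · P(hit 0 first) = 197 · (100/197) = 100.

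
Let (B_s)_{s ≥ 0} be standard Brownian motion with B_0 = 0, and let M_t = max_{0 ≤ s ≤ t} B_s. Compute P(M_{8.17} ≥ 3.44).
P(M_{8.17} ≥ 3.44) = 2·P(B_{8.17} ≥ 3.44) = 2(1 − Φ(3.44/√8.17)) ≈ 0.2288

By the reflection principle for Brownian motion, P(M_t ≥ a) = 2 · P(B_t ≥ a) for a ≥ 0. Since B_t ~ N(0, t), P(B_t ≥ 3.44) = 1 − Φ(3.44/√t) = 1 − Φ(3.44/√8.17) = 1 − Φ(1.2035). So
  P(M_{8.17} ≥ 3.44) = 2(1 − Φ(1.2035)) ≈ 0.2288.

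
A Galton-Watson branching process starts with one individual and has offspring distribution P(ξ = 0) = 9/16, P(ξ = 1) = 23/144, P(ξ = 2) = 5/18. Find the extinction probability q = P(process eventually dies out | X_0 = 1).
q = 1

Mean offspring μ = 0·9/16 + 1·23/144 + 2·5/18 = 103/144 ≤ 1. For μ ≤ 1 with offspring not concentrated at 1, the Galton-Watson process goes extinct almost surely, so q = 1.
(Algebraic check: The pgf is f(s) = 9/16 + 23/144·s + 5/18·s². The extinction probability q is the smallest fixed point of f in [0, 1]. Setting s = f(s):
  5/18·s² + (23/144 − 1)·s + 9/16 = 0
  5/18·s² − (9/16 + 5/18)·s + 9/16 = 0
which factors as (s − 1)·(5/18·s − 9/16) = 0, giving roots s = 1 and s = (9/16)/(5/18) = 81/40. Since 81/40 ≥ 1, the smallest root in [0, 1] is s = 1.)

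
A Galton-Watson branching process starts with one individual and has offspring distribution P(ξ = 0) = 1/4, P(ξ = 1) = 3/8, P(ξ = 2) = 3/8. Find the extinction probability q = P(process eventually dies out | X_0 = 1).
q = 2/3

The pgf is f(s) = 1/4 + 3/8·s + 3/8·s². The extinction probability q is the smallest fixed point of f in [0, 1]. Setting s = f(s):
  3/8·s² + (3/8 − 1)·s + 1/4 = 0
  3/8·s² − (1/4 + 3/8)·s + 1/4 = 0
which factors as (s − 1)·(3/8·s − 1/4) = 0, giving roots s = 1 and s = (1/4)/(3/8) = 2/3.
Mean offspring μ = 3/8 + 2·3/8 = 9/8 > 1 (supercritical), so q < 1. The extinction probability is the smaller root: q = (1/4)/(3/8) = 2/3.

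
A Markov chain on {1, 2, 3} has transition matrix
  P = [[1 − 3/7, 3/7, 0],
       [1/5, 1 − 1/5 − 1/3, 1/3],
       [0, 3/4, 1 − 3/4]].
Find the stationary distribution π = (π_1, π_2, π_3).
π = (21/86, 45/86, 10/43)

This is a birth-death chain on three states, which satisfies detailed balance: π_1 · P_{12} = π_2 · P_{21} and π_2 · P_{23} = π_3 · P_{32}.
From π_1 · 3/7 = π_2 · 1/5: π_2/π_1 = (3/7)/(1/5) = 15/7.
From π_2 · 1/3 = π_3 · 3/4: π_3/π_2 = (1/3)/(3/4) = 4/9.
Take π_1 proportional to 1; then unnormalized π = (1, 15/7, 20/21). Normalize by dividing by the sum 86/21:
  π = (21/86, 45/86, 10/43).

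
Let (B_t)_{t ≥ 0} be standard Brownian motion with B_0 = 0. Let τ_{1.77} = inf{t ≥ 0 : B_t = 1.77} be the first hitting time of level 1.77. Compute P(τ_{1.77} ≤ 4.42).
P(τ_{1.77} ≤ 4.42) = 2(1 − Φ(1.77/√4.42)) = 2(1 − Φ(0.8419)) ≈ 0.3998

By the reflection principle for standard BM, P(τ_b ≤ t) = 2 · P(B_t ≥ b). Since B_t ~ N(0, t), P(B_t ≥ 1.77) = 1 − Φ(1.77/√t) = 1 − Φ(1.77/√4.42) = 1 − Φ(0.8419) ≈ 0.19992. Doubling: P(τ_{1.77} ≤ 4.42) ≈ 2 · 0.19992 = 0.39984 ≈ 0.3998.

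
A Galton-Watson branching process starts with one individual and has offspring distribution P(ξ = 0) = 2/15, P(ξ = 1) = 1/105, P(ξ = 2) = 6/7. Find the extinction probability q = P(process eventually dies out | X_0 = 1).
q = 7/45

The pgf is f(s) = 2/15 + 1/105·s + 6/7·s². The extinction probability q is the smallest fixed point of f in [0, 1]. Setting s = f(s):
  6/7·s² + (1/105 − 1)·s + 2/15 = 0
  6/7·s² − (2/15 + 6/7)·s + 2/15 = 0
which factors as (s − 1)·(6/7·s − 2/15) = 0, giving roots s = 1 and s = (2/15)/(6/7) = 7/45.
Mean offspring μ = 1/105 + 2·6/7 = 181/105 > 1 (supercritical), so q < 1. The extinction probability is the smaller root: q = (2/15)/(6/7) = 7/45.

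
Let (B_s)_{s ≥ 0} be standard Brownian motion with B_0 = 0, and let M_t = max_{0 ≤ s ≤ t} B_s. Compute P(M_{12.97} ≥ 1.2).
P(M_{12.97} ≥ 1.2) = 2·P(B_{12.97} ≥ 1.2) = 2(1 − Φ(1.2/√12.97)) ≈ 0.7390

By the reflection principle for Brownian motion, P(M_t ≥ a) = 2 · P(B_t ≥ a) for a ≥ 0. Since B_t ~ N(0, t), P(B_t ≥ 1.2) = 1 − Φ(1.2/√t) = 1 − Φ(1.2/√12.97) = 1 − Φ(0.3332). So
  P(M_{12.97} ≥ 1.2) = 2(1 − Φ(0.3332)) ≈ 0.7390.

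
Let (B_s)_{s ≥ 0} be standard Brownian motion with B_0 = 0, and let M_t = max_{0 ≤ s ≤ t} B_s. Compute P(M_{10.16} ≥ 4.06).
P(M_{10.16} ≥ 4.06) = 2·P(B_{10.16} ≥ 4.06) = 2(1 − Φ(4.06/√10.16)) ≈ 0.2028

By the reflection principle for Brownian motion, P(M_t ≥ a) = 2 · P(B_t ≥ a) for a ≥ 0. Since B_t ~ N(0, t), P(B_t ≥ 4.06) = 1 − Φ(4.06/√t) = 1 − Φ(4.06/√10.16) = 1 − Φ(1.2737). So
  P(M_{10.16} ≥ 4.06) = 2(1 − Φ(1.2737)) ≈ 0.2028.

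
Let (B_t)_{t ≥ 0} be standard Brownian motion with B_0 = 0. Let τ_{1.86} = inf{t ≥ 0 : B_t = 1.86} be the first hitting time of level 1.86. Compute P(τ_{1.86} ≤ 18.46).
P(τ_{1.86} ≤ 18.46) = 2(1 − Φ(1.86/√18.46)) = 2(1 − Φ(0.4329)) ≈ 0.6651

By the reflection principle for standard BM, P(τ_b ≤ t) = 2 · P(B_t ≥ b). Since B_t ~ N(0, t), P(B_t ≥ 1.86) = 1 − Φ(1.86/√t) = 1 − Φ(1.86/√18.46) = 1 − Φ(0.4329) ≈ 0.33254. Doubling: P(τ_{1.86} ≤ 18.46) ≈ 2 · 0.33254 = 0.66508 ≈ 0.6651.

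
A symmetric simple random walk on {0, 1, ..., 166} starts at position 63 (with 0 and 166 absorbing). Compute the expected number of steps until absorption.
E[τ | X_0 = 63] = 6489

Let v_k = E[τ | X_0 = k]. Boundary: v_0 = v_166 = 0. Recurrence: v_k = 1 + (v_{k-1} + v_{k+1})/2 for 1 ≤ k ≤ 165. The particular solution to v_k − (v_{k-1} + v_{k+1})/2 = 1 is v_k = −k^2. Adding homogeneous solution A + B k and matching boundaries gives v_k = k (166 − k). Substituting k = 63: v_63 = 63 · 103 = 6489.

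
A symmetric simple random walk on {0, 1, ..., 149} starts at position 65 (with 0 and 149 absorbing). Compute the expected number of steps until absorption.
E[τ | X_0 = 65] = 5460

Let v_k = E[τ | X_0 = k]. Boundary: v_0 = v_149 = 0. Recurrence: v_k = 1 + (v_{k-1} + v_{k+1})/2 for 1 ≤ k ≤ 148. The particular solution to v_k − (v_{k-1} + v_{k+1})/2 = 1 is v_k = −k^2. Adding homogeneous solution A + B k and matching boundaries gives v_k = k (149 − k). Substituting k = 65: v_65 = 65 · 84 = 5460.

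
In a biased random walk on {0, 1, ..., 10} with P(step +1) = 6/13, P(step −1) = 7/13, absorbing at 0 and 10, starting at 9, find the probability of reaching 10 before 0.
P(hit 10 before 0) = (1 − (7/6)^9) / (1 − (7/6)^10) = 181655466/222009073

Let u_k denote P(reach 10 before 0 | start at k). Boundary: u_0 = 0, u_10 = 1. Recurrence: u_k = 6/13·u_{k+1} + 7/13·u_{k-1} for 1 ≤ k ≤ 9. Try u_k = A + B·r^k with r = q/p = (7/13)/(6/13) = 7/6. Substitution satisfies the recurrence; boundary conditions give:
  u_k = (1 − r^k) / (1 − r^N) = (1 − (7/6)^9) / (1 − (7/6)^10) = 181655466/222009073.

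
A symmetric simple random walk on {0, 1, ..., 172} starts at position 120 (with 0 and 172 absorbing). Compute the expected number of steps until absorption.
E[τ | X_0 = 120] = 6240

Let v_k = E[τ | X_0 = k]. Boundary: v_0 = v_172 = 0. Recurrence: v_k = 1 + (v_{k-1} + v_{k+1})/2 for 1 ≤ k ≤ 171. The particular solution to v_k − (v_{k-1} + v_{k+1})/2 = 1 is v_k = −k^2. Adding homogeneous solution A + B k and matching boundaries gives v_k = k (172 − k). Substituting k = 120: v_120 = 120 · 52 = 6240.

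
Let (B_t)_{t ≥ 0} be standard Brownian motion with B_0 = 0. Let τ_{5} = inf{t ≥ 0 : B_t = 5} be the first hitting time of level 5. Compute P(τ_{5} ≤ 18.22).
P(τ_{5} ≤ 18.22) = 2(1 − Φ(5/√18.22)) = 2(1 − Φ(1.1714)) ≈ 0.2414

By the reflection principle for standard BM, P(τ_b ≤ t) = 2 · P(B_t ≥ b). Since B_t ~ N(0, t), P(B_t ≥ 5) = 1 − Φ(5/√t) = 1 − Φ(5/√18.22) = 1 − Φ(1.1714) ≈ 0.12072. Doubling: P(τ_{5} ≤ 18.22) ≈ 2 · 0.12072 = 0.24144 ≈ 0.2414.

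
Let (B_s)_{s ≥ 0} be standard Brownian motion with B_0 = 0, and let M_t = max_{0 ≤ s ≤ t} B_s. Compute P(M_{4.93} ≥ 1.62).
P(M_{4.93} ≥ 1.62) = 2·P(B_{4.93} ≥ 1.62) = 2(1 − Φ(1.62/√4.93)) ≈ 0.4656

By the reflection principle for Brownian motion, P(M_t ≥ a) = 2 · P(B_t ≥ a) for a ≥ 0. Since B_t ~ N(0, t), P(B_t ≥ 1.62) = 1 − Φ(1.62/√t) = 1 − Φ(1.62/√4.93) = 1 − Φ(0.7296). So
  P(M_{4.93} ≥ 1.62) = 2(1 − Φ(0.7296)) ≈ 0.4656.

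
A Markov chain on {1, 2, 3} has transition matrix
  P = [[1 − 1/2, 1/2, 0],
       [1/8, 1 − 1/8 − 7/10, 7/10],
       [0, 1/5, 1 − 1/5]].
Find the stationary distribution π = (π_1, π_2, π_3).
π = (1/19, 4/19, 14/19)

This is a birth-death chain on three states, which satisfies detailed balance: π_1 · P_{12} = π_2 · P_{21} and π_2 · P_{23} = π_3 · P_{32}.
From π_1 · 1/2 = π_2 · 1/8: π_2/π_1 = (1/2)/(1/8) = 4.
From π_2 · 7/10 = π_3 · 1/5: π_3/π_2 = (7/10)/(1/5) = 7/2.
Take π_1 proportional to 1; then unnormalized π = (1, 4, 14). Normalize by dividing by the sum 19:
  π = (1/19, 4/19, 14/19).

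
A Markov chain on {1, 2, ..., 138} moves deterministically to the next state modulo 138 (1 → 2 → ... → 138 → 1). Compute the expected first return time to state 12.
E[T_12 | X_0 = 12] = 138

The chain cycles deterministically, so starting at state 12 it returns in exactly 138 steps. Equivalently, the stationary distribution is uniform π_j = 1/138 for every state j, so by Kac's formula E[T_12] = 1/π_12 = 138.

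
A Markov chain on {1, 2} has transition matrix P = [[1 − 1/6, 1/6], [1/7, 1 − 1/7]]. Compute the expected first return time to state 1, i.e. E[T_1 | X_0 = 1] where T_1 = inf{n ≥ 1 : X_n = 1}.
E[T_1 | X_0 = 1] = 1/π_1 = 13/6

For an irreducible recurrent Markov chain with stationary distribution π, E[T_i | X_0 = i] = 1/π_i (Kac's formula). Here π_1 = (1/7)/(1/6 + 1/7) = (1/7)/(13/42) = 6/13, so E[T_1 | X_0 = 1] = 1/π_1 = (1/6 + 1/7)/(1/7) = (13/42)/(1/7) = 13/6.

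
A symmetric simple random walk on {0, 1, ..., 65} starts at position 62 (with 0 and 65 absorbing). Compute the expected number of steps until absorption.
E[τ | X_0 = 62] = 186

Let v_k = E[τ | X_0 = k]. Boundary: v_0 = v_65 = 0. Recurrence: v_k = 1 + (v_{k-1} + v_{k+1})/2 for 1 ≤ k ≤ 64. The particular solution to v_k − (v_{k-1} + v_{k+1})/2 = 1 is v_k = −k^2. Adding homogeneous solution A + B k and matching boundaries gives v_k = k (65 − k). Substituting k = 62: v_62 = 62 · 3 = 186.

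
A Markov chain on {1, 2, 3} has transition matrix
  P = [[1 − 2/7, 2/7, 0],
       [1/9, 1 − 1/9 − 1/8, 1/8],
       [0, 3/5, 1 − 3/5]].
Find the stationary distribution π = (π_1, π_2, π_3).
π = (28/115, 72/115, 3/23)

This is a birth-death chain on three states, which satisfies detailed balance: π_1 · P_{12} = π_2 · P_{21} and π_2 · P_{23} = π_3 · P_{32}.
From π_1 · 2/7 = π_2 · 1/9: π_2/π_1 = (2/7)/(1/9) = 18/7.
From π_2 · 1/8 = π_3 · 3/5: π_3/π_2 = (1/8)/(3/5) = 5/24.
Take π_1 proportional to 1; then unnormalized π = (1, 18/7, 15/28). Normalize by dividing by the sum 115/28:
  π = (28/115, 72/115, 3/23).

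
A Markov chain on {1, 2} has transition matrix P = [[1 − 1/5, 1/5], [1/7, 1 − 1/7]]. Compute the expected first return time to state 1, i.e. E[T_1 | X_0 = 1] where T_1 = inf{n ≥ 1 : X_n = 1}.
E[T_1 | X_0 = 1] = 1/π_1 = 12/5

For an irreducible recurrent Markov chain with stationary distribution π, E[T_i | X_0 = i] = 1/π_i (Kac's formula). Here π_1 = (1/7)/(1/5 + 1/7) = (1/7)/(12/35) = 5/12, so E[T_1 | X_0 = 1] = 1/π_1 = (1/5 + 1/7)/(1/7) = (12/35)/(1/7) = 12/5.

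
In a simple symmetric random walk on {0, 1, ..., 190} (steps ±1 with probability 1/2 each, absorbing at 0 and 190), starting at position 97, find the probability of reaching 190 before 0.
P(hit 190 before 0) = 97/190

Let u_k = P(hit 190 before 0 | start at k). Then u_0 = 0, u_190 = 1, and u_k = u_{k-1}/2 + u_{k+1}/2 for 1 ≤ k ≤ 189. This harmonic recurrence is solved by u_k = k/190, giving u_97 = 97/190.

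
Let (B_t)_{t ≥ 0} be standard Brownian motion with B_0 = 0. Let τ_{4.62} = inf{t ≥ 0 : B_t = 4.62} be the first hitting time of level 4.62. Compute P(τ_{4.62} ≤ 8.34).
P(τ_{4.62} ≤ 8.34) = 2(1 − Φ(4.62/√8.34)) = 2(1 − Φ(1.5998)) ≈ 0.1096

By the reflection principle for standard BM, P(τ_b ≤ t) = 2 · P(B_t ≥ b). Since B_t ~ N(0, t), P(B_t ≥ 4.62) = 1 − Φ(4.62/√t) = 1 − Φ(4.62/√8.34) = 1 − Φ(1.5998) ≈ 0.05482. Doubling: P(τ_{4.62} ≤ 8.34) ≈ 2 · 0.05482 = 0.10964 ≈ 0.1096.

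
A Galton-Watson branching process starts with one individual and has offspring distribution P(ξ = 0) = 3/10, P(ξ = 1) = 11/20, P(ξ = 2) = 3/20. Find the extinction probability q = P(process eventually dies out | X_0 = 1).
q = 1

Mean offspring μ = 0·3/10 + 1·11/20 + 2·3/20 = 17/20 ≤ 1. For μ ≤ 1 with offspring not concentrated at 1, the Galton-Watson process goes extinct almost surely, so q = 1.
(Algebraic check: The pgf is f(s) = 3/10 + 11/20·s + 3/20·s². The extinction probability q is the smallest fixed point of f in [0, 1]. Setting s = f(s):
  3/20·s² + (11/20 − 1)·s + 3/10 = 0
  3/20·s² − (3/10 + 3/20)·s + 3/10 = 0
which factors as (s − 1)·(3/20·s − 3/10) = 0, giving roots s = 1 and s = (3/10)/(3/20) = 2. Since 2 ≥ 1, the smallest root in [0, 1] is s = 1.)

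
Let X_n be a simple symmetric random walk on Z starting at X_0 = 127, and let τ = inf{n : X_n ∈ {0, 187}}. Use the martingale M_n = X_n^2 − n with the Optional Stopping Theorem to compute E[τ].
E[τ] = 7620

M_n = X_n^2 − n is a martingale (since E[X_{n+1}^2 | F_n] = X_n^2 + 1). By OST (τ has finite mean in a bounded region), E[M_τ] = E[M_0] = X_0^2 − 0 = 127^2 = 16129. Also E[M_τ] = E[X_τ^2] − E[τ]. The walk exits at 0 or 187, with P(hit 187 first) = 127/187, so E[X_τ^2] = 187^2 · 127/187 + 0 = 23749. Thus E[τ] = E[X_τ^2] − E[M_τ] = 23749 − 16129 = 7620 = 127(187 − 127) = 7620.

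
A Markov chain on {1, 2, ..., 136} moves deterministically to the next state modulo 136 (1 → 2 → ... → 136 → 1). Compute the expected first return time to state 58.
E[T_58 | X_0 = 58] = 136

The chain cycles deterministically, so starting at state 58 it returns in exactly 136 steps. Equivalently, the stationary distribution is uniform π_j = 1/136 for every state j, so by Kac's formula E[T_58] = 1/π_58 = 136.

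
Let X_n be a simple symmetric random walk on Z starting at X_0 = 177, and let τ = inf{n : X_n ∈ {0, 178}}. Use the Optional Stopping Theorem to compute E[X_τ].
E[X_τ] = 177

X_n is a martingale and τ is a bounded-mean stopping time (indeed τ is finite a.s. with bounded expectation since the walk is in a bounded region). By the OST, E[X_τ] = E[X_0] = 177. Equivalently: E[X_τ] = 178 · P(hit 178 first) + 0 · P(hit 0 first) = 178 · (177/178) = 177.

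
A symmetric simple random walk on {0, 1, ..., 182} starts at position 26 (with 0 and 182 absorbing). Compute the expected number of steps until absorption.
E[τ | X_0 = 26] = 4056

Let v_k = E[τ | X_0 = k]. Boundary: v_0 = v_182 = 0. Recurrence: v_k = 1 + (v_{k-1} + v_{k+1})/2 for 1 ≤ k ≤ 181. The particular solution to v_k − (v_{k-1} + v_{k+1})/2 = 1 is v_k = −k^2. Adding homogeneous solution A + B k and matching boundaries gives v_k = k (182 − k). Substituting k = 26: v_26 = 26 · 156 = 4056.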